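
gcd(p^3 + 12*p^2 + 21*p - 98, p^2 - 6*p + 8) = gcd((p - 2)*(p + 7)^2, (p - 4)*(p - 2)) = p - 2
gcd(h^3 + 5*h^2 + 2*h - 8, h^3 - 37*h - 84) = h + 4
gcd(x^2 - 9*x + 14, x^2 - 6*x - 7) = x - 7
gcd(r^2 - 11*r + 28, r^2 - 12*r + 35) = r - 7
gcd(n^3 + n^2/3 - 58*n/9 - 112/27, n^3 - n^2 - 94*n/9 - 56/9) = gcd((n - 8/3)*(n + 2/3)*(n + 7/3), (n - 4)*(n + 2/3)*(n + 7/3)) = n^2 + 3*n + 14/9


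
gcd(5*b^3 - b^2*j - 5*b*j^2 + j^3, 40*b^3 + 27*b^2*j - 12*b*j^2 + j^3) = 5*b^2 + 4*b*j - j^2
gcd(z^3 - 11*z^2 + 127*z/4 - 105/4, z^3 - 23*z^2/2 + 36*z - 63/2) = z^2 - 17*z/2 + 21/2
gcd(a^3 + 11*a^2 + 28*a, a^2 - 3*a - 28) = a + 4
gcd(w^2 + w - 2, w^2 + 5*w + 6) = w + 2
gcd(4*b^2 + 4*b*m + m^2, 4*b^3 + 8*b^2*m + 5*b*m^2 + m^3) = 4*b^2 + 4*b*m + m^2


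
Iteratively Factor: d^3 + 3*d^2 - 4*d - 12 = (d + 2)*(d^2 + d - 6) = (d - 2)*(d + 2)*(d + 3)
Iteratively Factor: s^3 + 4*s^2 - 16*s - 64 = (s + 4)*(s^2 - 16) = (s - 4)*(s + 4)*(s + 4)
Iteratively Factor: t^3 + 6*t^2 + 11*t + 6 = (t + 3)*(t^2 + 3*t + 2) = (t + 1)*(t + 3)*(t + 2)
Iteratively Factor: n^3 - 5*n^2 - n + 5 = (n + 1)*(n^2 - 6*n + 5) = (n - 5)*(n + 1)*(n - 1)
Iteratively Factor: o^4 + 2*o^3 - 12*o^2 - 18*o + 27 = (o + 3)*(o^3 - o^2 - 9*o + 9) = (o + 3)^2*(o^2 - 4*o + 3) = (o - 3)*(o + 3)^2*(o - 1)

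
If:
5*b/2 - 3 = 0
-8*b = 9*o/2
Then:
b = 6/5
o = -32/15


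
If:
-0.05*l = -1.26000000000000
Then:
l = 25.20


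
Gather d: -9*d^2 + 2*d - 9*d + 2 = -9*d^2 - 7*d + 2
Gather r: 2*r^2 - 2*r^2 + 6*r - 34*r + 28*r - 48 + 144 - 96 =0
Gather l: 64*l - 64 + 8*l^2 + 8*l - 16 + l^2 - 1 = 9*l^2 + 72*l - 81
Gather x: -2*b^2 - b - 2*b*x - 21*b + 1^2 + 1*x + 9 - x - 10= -2*b^2 - 2*b*x - 22*b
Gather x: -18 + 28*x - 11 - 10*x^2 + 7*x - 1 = -10*x^2 + 35*x - 30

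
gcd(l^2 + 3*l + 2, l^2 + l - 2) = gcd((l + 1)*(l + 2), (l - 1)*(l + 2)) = l + 2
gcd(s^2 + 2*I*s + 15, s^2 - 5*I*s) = 1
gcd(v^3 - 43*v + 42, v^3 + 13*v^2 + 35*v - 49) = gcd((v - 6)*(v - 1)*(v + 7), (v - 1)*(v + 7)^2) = v^2 + 6*v - 7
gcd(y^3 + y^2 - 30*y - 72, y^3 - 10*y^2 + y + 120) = y + 3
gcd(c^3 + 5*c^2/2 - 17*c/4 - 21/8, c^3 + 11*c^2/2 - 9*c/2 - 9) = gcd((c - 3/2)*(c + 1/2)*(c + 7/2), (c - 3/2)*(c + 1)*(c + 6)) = c - 3/2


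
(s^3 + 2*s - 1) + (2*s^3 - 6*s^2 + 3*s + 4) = 3*s^3 - 6*s^2 + 5*s + 3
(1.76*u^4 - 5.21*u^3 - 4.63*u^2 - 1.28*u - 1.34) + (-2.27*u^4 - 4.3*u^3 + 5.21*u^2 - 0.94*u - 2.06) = -0.51*u^4 - 9.51*u^3 + 0.58*u^2 - 2.22*u - 3.4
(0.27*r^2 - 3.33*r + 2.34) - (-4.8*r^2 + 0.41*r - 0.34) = 5.07*r^2 - 3.74*r + 2.68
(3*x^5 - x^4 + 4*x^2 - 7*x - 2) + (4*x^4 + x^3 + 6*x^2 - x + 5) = 3*x^5 + 3*x^4 + x^3 + 10*x^2 - 8*x + 3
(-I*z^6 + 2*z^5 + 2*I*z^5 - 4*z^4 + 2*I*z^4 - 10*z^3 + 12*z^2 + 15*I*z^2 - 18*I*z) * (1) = -I*z^6 + 2*z^5 + 2*I*z^5 - 4*z^4 + 2*I*z^4 - 10*z^3 + 12*z^2 + 15*I*z^2 - 18*I*z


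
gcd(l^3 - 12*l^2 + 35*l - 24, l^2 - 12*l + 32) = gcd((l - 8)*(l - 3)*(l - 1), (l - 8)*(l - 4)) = l - 8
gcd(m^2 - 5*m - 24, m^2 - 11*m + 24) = m - 8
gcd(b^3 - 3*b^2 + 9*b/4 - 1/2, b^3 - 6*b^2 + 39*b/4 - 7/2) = b^2 - 5*b/2 + 1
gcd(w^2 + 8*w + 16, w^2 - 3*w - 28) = w + 4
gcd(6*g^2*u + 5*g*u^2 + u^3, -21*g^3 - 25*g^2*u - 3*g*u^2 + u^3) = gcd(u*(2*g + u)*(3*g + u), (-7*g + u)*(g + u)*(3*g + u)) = 3*g + u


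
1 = 1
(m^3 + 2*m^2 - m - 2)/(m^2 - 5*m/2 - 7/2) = 2*(m^2 + m - 2)/(2*m - 7)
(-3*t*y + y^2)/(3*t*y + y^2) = (-3*t + y)/(3*t + y)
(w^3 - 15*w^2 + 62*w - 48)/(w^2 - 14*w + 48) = w - 1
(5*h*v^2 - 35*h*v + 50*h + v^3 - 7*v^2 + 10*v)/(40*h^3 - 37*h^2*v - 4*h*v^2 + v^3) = (v^2 - 7*v + 10)/(8*h^2 - 9*h*v + v^2)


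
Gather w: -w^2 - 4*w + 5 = -w^2 - 4*w + 5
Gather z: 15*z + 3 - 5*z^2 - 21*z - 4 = -5*z^2 - 6*z - 1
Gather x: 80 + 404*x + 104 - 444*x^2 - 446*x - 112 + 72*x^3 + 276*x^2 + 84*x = 72*x^3 - 168*x^2 + 42*x + 72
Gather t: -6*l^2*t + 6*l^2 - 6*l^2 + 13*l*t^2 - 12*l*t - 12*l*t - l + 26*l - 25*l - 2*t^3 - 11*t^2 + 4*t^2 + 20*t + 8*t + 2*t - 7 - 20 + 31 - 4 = -2*t^3 + t^2*(13*l - 7) + t*(-6*l^2 - 24*l + 30)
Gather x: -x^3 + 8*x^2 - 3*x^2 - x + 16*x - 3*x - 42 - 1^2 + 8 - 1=-x^3 + 5*x^2 + 12*x - 36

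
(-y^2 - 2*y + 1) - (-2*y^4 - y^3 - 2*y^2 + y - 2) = 2*y^4 + y^3 + y^2 - 3*y + 3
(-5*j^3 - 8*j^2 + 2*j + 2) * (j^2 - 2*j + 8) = -5*j^5 + 2*j^4 - 22*j^3 - 66*j^2 + 12*j + 16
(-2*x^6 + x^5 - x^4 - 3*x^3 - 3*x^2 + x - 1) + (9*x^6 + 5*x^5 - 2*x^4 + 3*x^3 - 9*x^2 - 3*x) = 7*x^6 + 6*x^5 - 3*x^4 - 12*x^2 - 2*x - 1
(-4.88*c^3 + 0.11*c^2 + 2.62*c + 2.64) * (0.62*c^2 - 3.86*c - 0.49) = -3.0256*c^5 + 18.905*c^4 + 3.591*c^3 - 8.5303*c^2 - 11.4742*c - 1.2936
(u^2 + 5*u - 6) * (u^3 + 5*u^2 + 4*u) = u^5 + 10*u^4 + 23*u^3 - 10*u^2 - 24*u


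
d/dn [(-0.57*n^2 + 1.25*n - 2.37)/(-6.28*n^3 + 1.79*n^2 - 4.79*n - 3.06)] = (-3.5796*n^4 + 15.7*n^3 - 44.158*n^2 + 11.973*n - 15.1773)/(39.4384*n^6 - 22.4824*n^5 + 63.3665*n^4 + 21.2854*n^3 + 11.9893*n^2 + 29.3148*n + 9.3636)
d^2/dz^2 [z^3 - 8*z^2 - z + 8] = 6*z - 16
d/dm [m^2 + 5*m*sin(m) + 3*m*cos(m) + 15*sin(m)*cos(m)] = -3*m*sin(m) + 5*m*cos(m) + 2*m + 5*sin(m) + 3*cos(m) + 15*cos(2*m)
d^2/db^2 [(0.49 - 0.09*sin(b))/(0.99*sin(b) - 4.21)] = (-0.105138*sin(b)^2 - 0.447102*sin(b) + 0.210276)/(0.970299*sin(b)^3 - 12.378663*sin(b)^2 + 52.640577*sin(b) - 74.618461)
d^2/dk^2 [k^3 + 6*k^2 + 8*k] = 6*k + 12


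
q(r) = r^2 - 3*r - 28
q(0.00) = -28.00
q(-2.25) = -16.19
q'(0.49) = -2.02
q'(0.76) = -1.48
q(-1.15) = -23.23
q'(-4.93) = -12.86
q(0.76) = -29.70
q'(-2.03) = -7.06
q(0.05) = -28.15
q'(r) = 2*r - 3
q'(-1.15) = -5.30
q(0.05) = -28.15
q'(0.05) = -2.90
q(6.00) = -10.00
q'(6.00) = 9.00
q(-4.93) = 11.09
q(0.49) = -29.23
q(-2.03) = -17.79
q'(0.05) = -2.90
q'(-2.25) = -7.50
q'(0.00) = -3.00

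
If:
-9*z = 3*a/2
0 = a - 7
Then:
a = 7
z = -7/6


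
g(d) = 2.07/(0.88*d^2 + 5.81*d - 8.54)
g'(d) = 2.07*(-1.76*d - 5.81)/(0.88*d^2 + 5.81*d - 8.54)^2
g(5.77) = 0.04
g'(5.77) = -0.01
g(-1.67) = -0.13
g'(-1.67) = -0.02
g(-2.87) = -0.12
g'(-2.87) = -0.00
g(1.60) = 0.69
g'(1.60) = -1.97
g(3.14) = 0.11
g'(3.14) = -0.07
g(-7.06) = -0.36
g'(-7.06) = 0.42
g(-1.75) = -0.13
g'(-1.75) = -0.02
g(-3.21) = -0.11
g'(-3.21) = -0.00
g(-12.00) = 0.04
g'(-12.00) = 0.01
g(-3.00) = -0.11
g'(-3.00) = -0.00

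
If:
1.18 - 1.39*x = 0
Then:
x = 0.85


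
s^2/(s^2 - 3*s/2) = 2*s/(2*s - 3)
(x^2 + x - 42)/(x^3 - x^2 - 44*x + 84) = 1/(x - 2)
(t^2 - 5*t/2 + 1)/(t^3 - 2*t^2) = (t - 1/2)/t^2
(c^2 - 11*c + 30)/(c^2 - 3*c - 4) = (-c^2 + 11*c - 30)/(-c^2 + 3*c + 4)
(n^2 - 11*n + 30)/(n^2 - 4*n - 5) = (n - 6)/(n + 1)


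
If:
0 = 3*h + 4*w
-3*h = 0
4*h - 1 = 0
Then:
No Solution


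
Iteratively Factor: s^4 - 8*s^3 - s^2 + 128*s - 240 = (s - 4)*(s^3 - 4*s^2 - 17*s + 60) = (s - 4)*(s - 3)*(s^2 - s - 20) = (s - 5)*(s - 4)*(s - 3)*(s + 4)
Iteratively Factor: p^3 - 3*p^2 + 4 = (p - 2)*(p^2 - p - 2) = (p - 2)*(p + 1)*(p - 2)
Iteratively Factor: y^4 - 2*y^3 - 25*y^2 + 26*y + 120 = (y + 2)*(y^3 - 4*y^2 - 17*y + 60) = (y + 2)*(y + 4)*(y^2 - 8*y + 15) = (y - 5)*(y + 2)*(y + 4)*(y - 3)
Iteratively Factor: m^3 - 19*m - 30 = (m - 5)*(m^2 + 5*m + 6) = (m - 5)*(m + 3)*(m + 2)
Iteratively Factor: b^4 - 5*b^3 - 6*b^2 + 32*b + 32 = (b + 1)*(b^3 - 6*b^2 + 32) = (b - 4)*(b + 1)*(b^2 - 2*b - 8) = (b - 4)*(b + 1)*(b + 2)*(b - 4)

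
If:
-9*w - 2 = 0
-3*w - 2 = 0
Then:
No Solution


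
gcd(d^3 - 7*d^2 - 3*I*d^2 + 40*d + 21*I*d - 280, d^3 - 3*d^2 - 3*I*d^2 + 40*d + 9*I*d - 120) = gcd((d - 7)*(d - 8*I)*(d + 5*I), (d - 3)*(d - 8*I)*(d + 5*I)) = d^2 - 3*I*d + 40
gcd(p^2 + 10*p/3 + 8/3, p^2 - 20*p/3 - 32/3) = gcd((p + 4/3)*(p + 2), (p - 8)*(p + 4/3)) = p + 4/3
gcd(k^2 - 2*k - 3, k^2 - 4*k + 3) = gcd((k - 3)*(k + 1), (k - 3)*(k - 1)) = k - 3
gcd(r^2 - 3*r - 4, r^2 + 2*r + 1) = r + 1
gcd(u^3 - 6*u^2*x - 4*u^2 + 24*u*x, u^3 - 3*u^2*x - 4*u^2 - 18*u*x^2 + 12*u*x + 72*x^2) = -u^2 + 6*u*x + 4*u - 24*x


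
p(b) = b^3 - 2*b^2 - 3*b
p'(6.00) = 81.00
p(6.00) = 126.00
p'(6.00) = 81.00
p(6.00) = 126.00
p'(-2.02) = 17.32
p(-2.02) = -10.34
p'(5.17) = 56.51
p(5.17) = 69.22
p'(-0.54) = 0.03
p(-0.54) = 0.88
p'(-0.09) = -2.62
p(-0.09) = 0.25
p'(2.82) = 9.58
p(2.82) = -1.94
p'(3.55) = 20.61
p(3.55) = 8.88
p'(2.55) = 6.31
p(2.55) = -4.07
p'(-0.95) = 3.51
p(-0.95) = 0.19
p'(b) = 3*b^2 - 4*b - 3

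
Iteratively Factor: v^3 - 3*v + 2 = (v + 2)*(v^2 - 2*v + 1) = (v - 1)*(v + 2)*(v - 1)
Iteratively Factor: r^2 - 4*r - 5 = (r - 5)*(r + 1)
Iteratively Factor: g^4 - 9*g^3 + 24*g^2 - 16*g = (g - 4)*(g^3 - 5*g^2 + 4*g) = (g - 4)^2*(g^2 - g) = g*(g - 4)^2*(g - 1)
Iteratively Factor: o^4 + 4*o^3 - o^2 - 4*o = (o)*(o^3 + 4*o^2 - o - 4) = o*(o - 1)*(o^2 + 5*o + 4) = o*(o - 1)*(o + 4)*(o + 1)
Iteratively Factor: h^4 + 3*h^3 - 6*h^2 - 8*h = (h - 2)*(h^3 + 5*h^2 + 4*h) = h*(h - 2)*(h^2 + 5*h + 4) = h*(h - 2)*(h + 1)*(h + 4)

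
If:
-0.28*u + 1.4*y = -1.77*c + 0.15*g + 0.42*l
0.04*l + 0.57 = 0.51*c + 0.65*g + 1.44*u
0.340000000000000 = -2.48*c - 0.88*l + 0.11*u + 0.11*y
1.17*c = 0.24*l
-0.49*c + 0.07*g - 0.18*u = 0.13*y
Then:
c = -0.05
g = 0.40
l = -0.22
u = 0.22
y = 0.08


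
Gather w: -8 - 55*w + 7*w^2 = 7*w^2 - 55*w - 8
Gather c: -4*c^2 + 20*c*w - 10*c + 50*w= -4*c^2 + c*(20*w - 10) + 50*w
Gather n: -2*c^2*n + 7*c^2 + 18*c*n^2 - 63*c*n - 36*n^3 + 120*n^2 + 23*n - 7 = 7*c^2 - 36*n^3 + n^2*(18*c + 120) + n*(-2*c^2 - 63*c + 23) - 7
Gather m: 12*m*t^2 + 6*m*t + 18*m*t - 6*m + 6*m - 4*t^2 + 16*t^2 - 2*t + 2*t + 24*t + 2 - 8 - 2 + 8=m*(12*t^2 + 24*t) + 12*t^2 + 24*t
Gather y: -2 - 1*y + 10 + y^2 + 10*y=y^2 + 9*y + 8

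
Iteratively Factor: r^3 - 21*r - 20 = (r + 4)*(r^2 - 4*r - 5) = (r - 5)*(r + 4)*(r + 1)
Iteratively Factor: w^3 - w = (w)*(w^2 - 1) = w*(w - 1)*(w + 1)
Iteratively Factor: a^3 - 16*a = (a)*(a^2 - 16) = a*(a - 4)*(a + 4)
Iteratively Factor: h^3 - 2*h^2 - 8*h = (h)*(h^2 - 2*h - 8) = h*(h + 2)*(h - 4)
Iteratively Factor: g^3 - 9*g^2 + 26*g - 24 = (g - 4)*(g^2 - 5*g + 6) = (g - 4)*(g - 3)*(g - 2)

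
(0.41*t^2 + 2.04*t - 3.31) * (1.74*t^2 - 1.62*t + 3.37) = 0.7134*t^4 + 2.8854*t^3 - 7.6825*t^2 + 12.237*t - 11.1547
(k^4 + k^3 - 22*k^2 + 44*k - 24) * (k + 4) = k^5 + 5*k^4 - 18*k^3 - 44*k^2 + 152*k - 96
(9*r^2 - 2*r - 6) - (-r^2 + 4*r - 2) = 10*r^2 - 6*r - 4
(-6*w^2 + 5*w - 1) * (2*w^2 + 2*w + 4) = -12*w^4 - 2*w^3 - 16*w^2 + 18*w - 4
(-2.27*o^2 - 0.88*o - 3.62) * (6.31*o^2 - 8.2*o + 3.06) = -14.3237*o^4 + 13.0612*o^3 - 22.5724*o^2 + 26.9912*o - 11.0772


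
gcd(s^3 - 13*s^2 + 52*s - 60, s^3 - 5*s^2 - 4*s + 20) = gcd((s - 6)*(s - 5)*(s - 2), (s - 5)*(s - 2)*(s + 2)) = s^2 - 7*s + 10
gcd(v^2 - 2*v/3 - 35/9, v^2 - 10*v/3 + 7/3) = v - 7/3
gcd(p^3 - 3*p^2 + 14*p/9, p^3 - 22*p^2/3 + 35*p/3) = p^2 - 7*p/3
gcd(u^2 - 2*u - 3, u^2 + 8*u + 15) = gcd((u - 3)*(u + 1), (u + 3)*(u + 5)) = 1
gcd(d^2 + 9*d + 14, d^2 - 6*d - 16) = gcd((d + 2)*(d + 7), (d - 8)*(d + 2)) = d + 2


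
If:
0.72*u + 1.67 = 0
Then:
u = -2.32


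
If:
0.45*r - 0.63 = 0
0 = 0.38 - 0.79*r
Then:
No Solution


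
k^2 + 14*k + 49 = (k + 7)^2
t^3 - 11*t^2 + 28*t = t*(t - 7)*(t - 4)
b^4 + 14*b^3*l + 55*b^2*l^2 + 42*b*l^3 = b*(b + l)*(b + 6*l)*(b + 7*l)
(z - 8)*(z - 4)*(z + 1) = z^3 - 11*z^2 + 20*z + 32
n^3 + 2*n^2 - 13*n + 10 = (n - 2)*(n - 1)*(n + 5)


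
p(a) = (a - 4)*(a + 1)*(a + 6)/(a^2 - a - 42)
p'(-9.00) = 0.91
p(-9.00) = -6.50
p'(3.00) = -0.50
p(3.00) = 1.00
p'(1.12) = 0.31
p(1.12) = 1.04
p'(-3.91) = 0.80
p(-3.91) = -2.11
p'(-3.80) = 0.79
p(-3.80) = -2.02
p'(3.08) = -0.56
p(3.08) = 0.96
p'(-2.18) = 0.72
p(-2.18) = -0.79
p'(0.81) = 0.37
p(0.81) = 0.93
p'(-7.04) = 0.88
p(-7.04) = -4.75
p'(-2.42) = 0.73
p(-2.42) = -0.97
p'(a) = (1 - 2*a)*(a - 4)*(a + 1)*(a + 6)/(a^2 - a - 42)^2 + (a - 4)*(a + 1)/(a^2 - a - 42) + (a - 4)*(a + 6)/(a^2 - a - 42) + (a + 1)*(a + 6)/(a^2 - a - 42)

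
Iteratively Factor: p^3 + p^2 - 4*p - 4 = (p + 1)*(p^2 - 4) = (p + 1)*(p + 2)*(p - 2)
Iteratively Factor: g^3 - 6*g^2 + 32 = (g + 2)*(g^2 - 8*g + 16) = (g - 4)*(g + 2)*(g - 4)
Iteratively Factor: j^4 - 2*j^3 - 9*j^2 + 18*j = (j - 3)*(j^3 + j^2 - 6*j) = (j - 3)*(j - 2)*(j^2 + 3*j) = (j - 3)*(j - 2)*(j + 3)*(j)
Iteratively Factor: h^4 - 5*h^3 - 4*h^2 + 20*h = (h + 2)*(h^3 - 7*h^2 + 10*h) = (h - 2)*(h + 2)*(h^2 - 5*h) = h*(h - 2)*(h + 2)*(h - 5)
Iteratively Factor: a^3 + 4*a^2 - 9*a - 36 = (a + 3)*(a^2 + a - 12) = (a - 3)*(a + 3)*(a + 4)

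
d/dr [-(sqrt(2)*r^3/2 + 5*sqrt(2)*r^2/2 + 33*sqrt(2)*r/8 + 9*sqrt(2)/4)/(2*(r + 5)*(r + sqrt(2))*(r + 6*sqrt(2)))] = (-56*r^4 - 560*r^3 - 30*sqrt(2)*r^3 - 741*sqrt(2)*r^2 - 938*r^2 - 2220*sqrt(2)*r + 504*r - 1764*sqrt(2) + 1260)/(16*(r^6 + 10*r^5 + 14*sqrt(2)*r^5 + 147*r^4 + 140*sqrt(2)*r^4 + 518*sqrt(2)*r^3 + 1220*r^3 + 1680*sqrt(2)*r^2 + 3194*r^2 + 1440*r + 4200*sqrt(2)*r + 3600))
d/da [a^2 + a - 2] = 2*a + 1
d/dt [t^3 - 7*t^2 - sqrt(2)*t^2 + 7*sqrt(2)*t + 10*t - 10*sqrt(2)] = 3*t^2 - 14*t - 2*sqrt(2)*t + 7*sqrt(2) + 10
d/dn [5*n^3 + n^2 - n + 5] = 15*n^2 + 2*n - 1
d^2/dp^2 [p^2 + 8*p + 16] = 2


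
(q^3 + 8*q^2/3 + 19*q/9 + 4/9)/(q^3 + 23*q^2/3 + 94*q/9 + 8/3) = (q + 1)/(q + 6)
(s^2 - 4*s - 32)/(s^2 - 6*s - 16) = (s + 4)/(s + 2)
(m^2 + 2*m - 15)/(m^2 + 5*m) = (m - 3)/m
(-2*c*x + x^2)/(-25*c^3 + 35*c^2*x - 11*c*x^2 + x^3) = x*(2*c - x)/(25*c^3 - 35*c^2*x + 11*c*x^2 - x^3)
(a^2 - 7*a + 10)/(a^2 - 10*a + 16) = (a - 5)/(a - 8)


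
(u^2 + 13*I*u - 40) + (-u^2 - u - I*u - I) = -u + 12*I*u - 40 - I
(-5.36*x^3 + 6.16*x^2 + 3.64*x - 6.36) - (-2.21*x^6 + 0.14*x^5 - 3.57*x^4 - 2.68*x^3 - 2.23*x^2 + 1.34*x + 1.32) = 2.21*x^6 - 0.14*x^5 + 3.57*x^4 - 2.68*x^3 + 8.39*x^2 + 2.3*x - 7.68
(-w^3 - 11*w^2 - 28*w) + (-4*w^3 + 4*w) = -5*w^3 - 11*w^2 - 24*w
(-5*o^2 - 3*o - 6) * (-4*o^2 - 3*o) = 20*o^4 + 27*o^3 + 33*o^2 + 18*o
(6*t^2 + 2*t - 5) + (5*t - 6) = 6*t^2 + 7*t - 11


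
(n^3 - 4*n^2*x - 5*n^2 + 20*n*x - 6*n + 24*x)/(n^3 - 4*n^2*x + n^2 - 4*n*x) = (n - 6)/n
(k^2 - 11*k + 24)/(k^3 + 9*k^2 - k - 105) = (k - 8)/(k^2 + 12*k + 35)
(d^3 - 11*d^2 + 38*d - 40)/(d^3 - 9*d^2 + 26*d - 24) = (d - 5)/(d - 3)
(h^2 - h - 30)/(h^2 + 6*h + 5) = (h - 6)/(h + 1)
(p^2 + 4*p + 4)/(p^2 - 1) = (p^2 + 4*p + 4)/(p^2 - 1)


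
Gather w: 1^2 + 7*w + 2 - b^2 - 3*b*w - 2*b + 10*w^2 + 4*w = -b^2 - 2*b + 10*w^2 + w*(11 - 3*b) + 3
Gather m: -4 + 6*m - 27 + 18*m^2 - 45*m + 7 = 18*m^2 - 39*m - 24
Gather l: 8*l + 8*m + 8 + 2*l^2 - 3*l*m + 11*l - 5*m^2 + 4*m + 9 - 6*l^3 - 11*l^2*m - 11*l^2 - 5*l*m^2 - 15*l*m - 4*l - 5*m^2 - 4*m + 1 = -6*l^3 + l^2*(-11*m - 9) + l*(-5*m^2 - 18*m + 15) - 10*m^2 + 8*m + 18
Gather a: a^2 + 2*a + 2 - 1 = a^2 + 2*a + 1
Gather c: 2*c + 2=2*c + 2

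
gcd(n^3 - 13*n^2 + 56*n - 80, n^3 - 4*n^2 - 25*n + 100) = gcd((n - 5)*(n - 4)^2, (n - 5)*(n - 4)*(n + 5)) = n^2 - 9*n + 20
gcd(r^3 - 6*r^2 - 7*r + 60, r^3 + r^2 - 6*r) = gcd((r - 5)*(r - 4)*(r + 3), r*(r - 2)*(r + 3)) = r + 3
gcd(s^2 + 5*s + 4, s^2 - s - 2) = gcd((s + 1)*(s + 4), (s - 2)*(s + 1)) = s + 1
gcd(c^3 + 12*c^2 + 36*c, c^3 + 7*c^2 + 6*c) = c^2 + 6*c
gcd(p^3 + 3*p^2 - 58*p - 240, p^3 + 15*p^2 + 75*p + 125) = p + 5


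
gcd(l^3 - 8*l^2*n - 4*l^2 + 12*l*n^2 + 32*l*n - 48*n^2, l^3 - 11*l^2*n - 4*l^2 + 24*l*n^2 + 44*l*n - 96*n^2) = l - 4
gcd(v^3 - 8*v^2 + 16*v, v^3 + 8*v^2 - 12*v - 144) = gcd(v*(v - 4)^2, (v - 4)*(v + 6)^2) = v - 4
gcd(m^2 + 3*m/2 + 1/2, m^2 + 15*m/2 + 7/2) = m + 1/2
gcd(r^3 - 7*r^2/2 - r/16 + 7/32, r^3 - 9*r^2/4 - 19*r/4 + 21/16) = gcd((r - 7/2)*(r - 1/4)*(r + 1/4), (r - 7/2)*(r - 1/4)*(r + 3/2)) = r^2 - 15*r/4 + 7/8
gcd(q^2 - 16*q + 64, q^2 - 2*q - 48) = q - 8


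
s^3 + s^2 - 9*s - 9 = (s - 3)*(s + 1)*(s + 3)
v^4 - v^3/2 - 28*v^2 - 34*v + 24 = (v - 6)*(v - 1/2)*(v + 2)*(v + 4)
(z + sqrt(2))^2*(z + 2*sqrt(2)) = z^3 + 4*sqrt(2)*z^2 + 10*z + 4*sqrt(2)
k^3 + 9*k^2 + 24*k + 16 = (k + 1)*(k + 4)^2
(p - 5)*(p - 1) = p^2 - 6*p + 5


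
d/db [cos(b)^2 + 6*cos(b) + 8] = -2*(cos(b) + 3)*sin(b)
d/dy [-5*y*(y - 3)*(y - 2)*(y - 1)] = -20*y^3 + 90*y^2 - 110*y + 30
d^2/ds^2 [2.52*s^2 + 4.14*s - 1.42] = 5.04000000000000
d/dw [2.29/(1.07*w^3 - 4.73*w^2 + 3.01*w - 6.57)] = (-7.3509*w^2 + 21.6634*w - 6.8929)/(1.07*w^3 - 4.73*w^2 + 3.01*w - 6.57)^2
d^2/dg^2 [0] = 0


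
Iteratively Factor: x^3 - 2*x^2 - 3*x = (x - 3)*(x^2 + x) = x*(x - 3)*(x + 1)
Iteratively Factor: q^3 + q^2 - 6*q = (q + 3)*(q^2 - 2*q) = (q - 2)*(q + 3)*(q)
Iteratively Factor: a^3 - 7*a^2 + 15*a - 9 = (a - 3)*(a^2 - 4*a + 3) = (a - 3)*(a - 1)*(a - 3)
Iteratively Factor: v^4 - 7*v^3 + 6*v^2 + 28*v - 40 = (v - 2)*(v^3 - 5*v^2 - 4*v + 20) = (v - 2)^2*(v^2 - 3*v - 10) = (v - 2)^2*(v + 2)*(v - 5)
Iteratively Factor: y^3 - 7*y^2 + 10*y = (y - 2)*(y^2 - 5*y) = y*(y - 2)*(y - 5)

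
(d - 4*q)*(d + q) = d^2 - 3*d*q - 4*q^2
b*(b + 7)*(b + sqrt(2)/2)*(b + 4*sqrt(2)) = b^4 + 9*sqrt(2)*b^3/2 + 7*b^3 + 4*b^2 + 63*sqrt(2)*b^2/2 + 28*b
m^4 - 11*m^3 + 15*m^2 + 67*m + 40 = (m - 8)*(m - 5)*(m + 1)^2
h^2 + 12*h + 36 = (h + 6)^2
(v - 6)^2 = v^2 - 12*v + 36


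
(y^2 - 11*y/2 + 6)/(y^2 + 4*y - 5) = (y^2 - 11*y/2 + 6)/(y^2 + 4*y - 5)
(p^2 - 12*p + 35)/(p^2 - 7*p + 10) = (p - 7)/(p - 2)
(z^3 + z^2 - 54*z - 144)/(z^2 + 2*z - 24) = (z^2 - 5*z - 24)/(z - 4)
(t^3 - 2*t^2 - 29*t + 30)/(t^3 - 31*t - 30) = (t - 1)/(t + 1)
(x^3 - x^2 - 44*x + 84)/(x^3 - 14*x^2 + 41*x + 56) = (x^3 - x^2 - 44*x + 84)/(x^3 - 14*x^2 + 41*x + 56)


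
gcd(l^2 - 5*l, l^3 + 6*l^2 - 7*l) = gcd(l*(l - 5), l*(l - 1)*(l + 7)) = l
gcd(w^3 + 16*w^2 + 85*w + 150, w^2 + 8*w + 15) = w + 5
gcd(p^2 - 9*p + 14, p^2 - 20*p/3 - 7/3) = p - 7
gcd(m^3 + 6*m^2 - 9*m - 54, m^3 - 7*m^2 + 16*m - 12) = m - 3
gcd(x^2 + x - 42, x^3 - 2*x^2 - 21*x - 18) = x - 6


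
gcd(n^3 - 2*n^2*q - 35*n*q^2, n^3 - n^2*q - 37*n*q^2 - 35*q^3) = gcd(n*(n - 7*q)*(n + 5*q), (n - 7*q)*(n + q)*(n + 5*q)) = -n^2 + 2*n*q + 35*q^2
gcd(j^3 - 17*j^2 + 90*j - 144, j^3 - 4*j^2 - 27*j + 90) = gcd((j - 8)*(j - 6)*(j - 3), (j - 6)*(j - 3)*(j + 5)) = j^2 - 9*j + 18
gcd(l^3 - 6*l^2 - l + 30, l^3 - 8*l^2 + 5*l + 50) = l^2 - 3*l - 10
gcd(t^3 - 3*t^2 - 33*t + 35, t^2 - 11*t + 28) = t - 7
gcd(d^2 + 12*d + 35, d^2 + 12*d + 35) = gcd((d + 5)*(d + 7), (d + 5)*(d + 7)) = d^2 + 12*d + 35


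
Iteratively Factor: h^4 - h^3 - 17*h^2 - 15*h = (h + 1)*(h^3 - 2*h^2 - 15*h) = (h + 1)*(h + 3)*(h^2 - 5*h) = h*(h + 1)*(h + 3)*(h - 5)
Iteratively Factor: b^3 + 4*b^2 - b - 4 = (b + 4)*(b^2 - 1) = (b - 1)*(b + 4)*(b + 1)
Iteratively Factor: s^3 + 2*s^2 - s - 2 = (s + 2)*(s^2 - 1) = (s - 1)*(s + 2)*(s + 1)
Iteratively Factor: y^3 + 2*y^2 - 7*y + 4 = (y - 1)*(y^2 + 3*y - 4) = (y - 1)*(y + 4)*(y - 1)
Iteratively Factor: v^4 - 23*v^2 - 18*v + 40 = (v + 4)*(v^3 - 4*v^2 - 7*v + 10) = (v - 1)*(v + 4)*(v^2 - 3*v - 10) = (v - 5)*(v - 1)*(v + 4)*(v + 2)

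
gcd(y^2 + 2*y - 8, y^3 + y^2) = 1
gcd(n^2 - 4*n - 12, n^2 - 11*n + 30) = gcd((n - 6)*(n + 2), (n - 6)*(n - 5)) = n - 6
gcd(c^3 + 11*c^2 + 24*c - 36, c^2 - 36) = c + 6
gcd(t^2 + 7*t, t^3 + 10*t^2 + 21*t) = t^2 + 7*t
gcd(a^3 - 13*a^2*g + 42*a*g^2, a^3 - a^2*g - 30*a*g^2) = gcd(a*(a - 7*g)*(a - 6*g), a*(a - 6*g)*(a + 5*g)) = a^2 - 6*a*g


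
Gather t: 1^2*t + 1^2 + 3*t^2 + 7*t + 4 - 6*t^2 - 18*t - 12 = -3*t^2 - 10*t - 7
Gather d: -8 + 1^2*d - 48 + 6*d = 7*d - 56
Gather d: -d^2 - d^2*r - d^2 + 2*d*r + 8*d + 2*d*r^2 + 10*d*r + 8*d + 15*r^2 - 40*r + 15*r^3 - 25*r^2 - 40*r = d^2*(-r - 2) + d*(2*r^2 + 12*r + 16) + 15*r^3 - 10*r^2 - 80*r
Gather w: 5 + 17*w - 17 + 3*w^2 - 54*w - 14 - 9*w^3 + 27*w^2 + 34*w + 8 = -9*w^3 + 30*w^2 - 3*w - 18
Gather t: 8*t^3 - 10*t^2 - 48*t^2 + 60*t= 8*t^3 - 58*t^2 + 60*t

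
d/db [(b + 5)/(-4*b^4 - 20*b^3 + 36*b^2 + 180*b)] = 3*(b^2 - 3)/(4*b^2*(b^4 - 18*b^2 + 81))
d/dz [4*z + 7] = 4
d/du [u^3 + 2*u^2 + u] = 3*u^2 + 4*u + 1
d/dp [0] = 0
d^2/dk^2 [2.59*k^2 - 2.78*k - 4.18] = 5.18000000000000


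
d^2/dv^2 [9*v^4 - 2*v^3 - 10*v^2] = 108*v^2 - 12*v - 20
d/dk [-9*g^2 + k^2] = 2*k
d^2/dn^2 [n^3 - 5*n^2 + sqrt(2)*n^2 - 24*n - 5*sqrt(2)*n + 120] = 6*n - 10 + 2*sqrt(2)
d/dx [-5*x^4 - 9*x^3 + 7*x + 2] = -20*x^3 - 27*x^2 + 7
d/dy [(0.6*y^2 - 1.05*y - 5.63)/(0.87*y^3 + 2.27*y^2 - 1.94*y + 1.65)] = (-0.522*y^4 + 1.827*y^3 + 15.9138*y^2 + 27.5402*y - 12.6547)/(0.7569*y^6 + 3.9498*y^5 + 1.7773*y^4 - 5.9366*y^3 + 11.2546*y^2 - 6.402*y + 2.7225)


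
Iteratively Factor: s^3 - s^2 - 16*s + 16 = (s - 4)*(s^2 + 3*s - 4) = (s - 4)*(s - 1)*(s + 4)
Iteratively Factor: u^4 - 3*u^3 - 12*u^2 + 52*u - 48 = (u - 3)*(u^3 - 12*u + 16) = (u - 3)*(u - 2)*(u^2 + 2*u - 8) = (u - 3)*(u - 2)^2*(u + 4)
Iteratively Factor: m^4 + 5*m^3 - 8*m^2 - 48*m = (m + 4)*(m^3 + m^2 - 12*m) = (m - 3)*(m + 4)*(m^2 + 4*m) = m*(m - 3)*(m + 4)*(m + 4)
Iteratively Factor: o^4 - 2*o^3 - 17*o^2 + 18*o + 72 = (o - 4)*(o^3 + 2*o^2 - 9*o - 18) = (o - 4)*(o - 3)*(o^2 + 5*o + 6) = (o - 4)*(o - 3)*(o + 2)*(o + 3)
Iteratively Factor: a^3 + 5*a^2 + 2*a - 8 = (a + 2)*(a^2 + 3*a - 4) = (a - 1)*(a + 2)*(a + 4)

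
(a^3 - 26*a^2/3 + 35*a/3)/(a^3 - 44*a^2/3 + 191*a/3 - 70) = a/(a - 6)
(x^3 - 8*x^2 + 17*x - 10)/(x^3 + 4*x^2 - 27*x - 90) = (x^2 - 3*x + 2)/(x^2 + 9*x + 18)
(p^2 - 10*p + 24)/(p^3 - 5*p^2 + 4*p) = (p - 6)/(p*(p - 1))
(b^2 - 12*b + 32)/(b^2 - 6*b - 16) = (b - 4)/(b + 2)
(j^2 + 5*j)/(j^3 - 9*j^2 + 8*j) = (j + 5)/(j^2 - 9*j + 8)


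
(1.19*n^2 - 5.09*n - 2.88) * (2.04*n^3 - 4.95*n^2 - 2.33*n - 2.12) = 2.4276*n^5 - 16.2741*n^4 + 16.5476*n^3 + 23.5929*n^2 + 17.5012*n + 6.1056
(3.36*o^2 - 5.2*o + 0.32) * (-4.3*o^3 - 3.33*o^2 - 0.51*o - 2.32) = -14.448*o^5 + 11.1712*o^4 + 14.2264*o^3 - 6.2088*o^2 + 11.9008*o - 0.7424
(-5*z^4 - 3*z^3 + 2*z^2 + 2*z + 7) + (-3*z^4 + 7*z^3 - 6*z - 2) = -8*z^4 + 4*z^3 + 2*z^2 - 4*z + 5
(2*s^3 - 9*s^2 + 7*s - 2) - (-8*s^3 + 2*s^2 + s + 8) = 10*s^3 - 11*s^2 + 6*s - 10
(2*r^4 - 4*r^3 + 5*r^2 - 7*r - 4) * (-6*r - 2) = -12*r^5 + 20*r^4 - 22*r^3 + 32*r^2 + 38*r + 8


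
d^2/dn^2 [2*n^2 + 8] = 4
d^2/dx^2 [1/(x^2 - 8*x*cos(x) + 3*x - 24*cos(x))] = 2*(-(x^2 - 8*x*cos(x) + 3*x - 24*cos(x))*(4*x*cos(x) + 8*sin(x) + 12*cos(x) + 1) + (8*x*sin(x) + 2*x + 24*sin(x) - 8*cos(x) + 3)^2)/((x + 3)^3*(x - 8*cos(x))^3)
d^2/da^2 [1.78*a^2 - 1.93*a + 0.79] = 3.56000000000000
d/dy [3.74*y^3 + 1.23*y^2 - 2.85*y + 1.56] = 11.22*y^2 + 2.46*y - 2.85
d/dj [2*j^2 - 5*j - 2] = 4*j - 5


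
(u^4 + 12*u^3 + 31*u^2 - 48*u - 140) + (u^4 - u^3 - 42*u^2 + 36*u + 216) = 2*u^4 + 11*u^3 - 11*u^2 - 12*u + 76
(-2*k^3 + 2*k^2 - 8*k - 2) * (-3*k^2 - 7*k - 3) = 6*k^5 + 8*k^4 + 16*k^3 + 56*k^2 + 38*k + 6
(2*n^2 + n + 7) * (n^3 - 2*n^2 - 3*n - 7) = 2*n^5 - 3*n^4 - n^3 - 31*n^2 - 28*n - 49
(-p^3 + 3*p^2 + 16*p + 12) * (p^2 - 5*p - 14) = -p^5 + 8*p^4 + 15*p^3 - 110*p^2 - 284*p - 168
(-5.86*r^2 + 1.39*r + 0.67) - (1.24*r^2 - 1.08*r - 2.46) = -7.1*r^2 + 2.47*r + 3.13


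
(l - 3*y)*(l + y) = l^2 - 2*l*y - 3*y^2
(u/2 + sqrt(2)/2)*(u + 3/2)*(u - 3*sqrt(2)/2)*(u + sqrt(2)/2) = u^4/2 + 3*u^3/4 - 7*u^2/4 - 21*u/8 - 3*sqrt(2)*u/4 - 9*sqrt(2)/8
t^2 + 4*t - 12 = (t - 2)*(t + 6)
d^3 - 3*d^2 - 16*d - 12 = (d - 6)*(d + 1)*(d + 2)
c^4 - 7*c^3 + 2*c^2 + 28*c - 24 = (c - 6)*(c - 2)*(c - 1)*(c + 2)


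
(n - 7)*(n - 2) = n^2 - 9*n + 14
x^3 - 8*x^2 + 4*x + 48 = (x - 6)*(x - 4)*(x + 2)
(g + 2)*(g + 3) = g^2 + 5*g + 6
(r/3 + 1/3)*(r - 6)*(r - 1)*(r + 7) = r^4/3 + r^3/3 - 43*r^2/3 - r/3 + 14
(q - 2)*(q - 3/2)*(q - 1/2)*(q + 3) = q^4 - q^3 - 29*q^2/4 + 51*q/4 - 9/2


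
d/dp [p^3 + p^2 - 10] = p*(3*p + 2)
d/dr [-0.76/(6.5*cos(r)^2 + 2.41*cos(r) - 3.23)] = -(9.88*cos(r) + 1.8316)*sin(r)/(6.5*cos(r)^2 + 2.41*cos(r) - 3.23)^2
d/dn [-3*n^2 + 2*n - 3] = 2 - 6*n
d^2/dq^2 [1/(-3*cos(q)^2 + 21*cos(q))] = ((1 - cos(2*q))^2 + 105*cos(q)/4 + 51*cos(2*q)/2 - 21*cos(3*q)/4 - 153/2)/(3*(cos(q) - 7)^3*cos(q)^3)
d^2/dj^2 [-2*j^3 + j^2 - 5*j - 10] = 2 - 12*j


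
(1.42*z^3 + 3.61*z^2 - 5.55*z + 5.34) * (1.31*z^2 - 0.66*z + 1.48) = 1.8602*z^5 + 3.7919*z^4 - 7.5515*z^3 + 16.0012*z^2 - 11.7384*z + 7.9032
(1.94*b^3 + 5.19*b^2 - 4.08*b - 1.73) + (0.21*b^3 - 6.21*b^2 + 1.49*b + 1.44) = 2.15*b^3 - 1.02*b^2 - 2.59*b - 0.29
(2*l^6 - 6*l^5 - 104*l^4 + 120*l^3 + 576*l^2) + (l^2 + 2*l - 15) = 2*l^6 - 6*l^5 - 104*l^4 + 120*l^3 + 577*l^2 + 2*l - 15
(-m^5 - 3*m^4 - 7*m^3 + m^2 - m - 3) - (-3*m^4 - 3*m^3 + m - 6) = -m^5 - 4*m^3 + m^2 - 2*m + 3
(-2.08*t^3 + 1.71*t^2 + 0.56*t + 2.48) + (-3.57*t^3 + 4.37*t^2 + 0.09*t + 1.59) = -5.65*t^3 + 6.08*t^2 + 0.65*t + 4.07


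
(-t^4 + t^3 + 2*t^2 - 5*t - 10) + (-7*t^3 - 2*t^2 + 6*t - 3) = -t^4 - 6*t^3 + t - 13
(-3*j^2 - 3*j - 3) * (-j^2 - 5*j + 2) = 3*j^4 + 18*j^3 + 12*j^2 + 9*j - 6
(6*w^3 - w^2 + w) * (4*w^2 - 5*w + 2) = 24*w^5 - 34*w^4 + 21*w^3 - 7*w^2 + 2*w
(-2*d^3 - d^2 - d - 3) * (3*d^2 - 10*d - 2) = -6*d^5 + 17*d^4 + 11*d^3 + 3*d^2 + 32*d + 6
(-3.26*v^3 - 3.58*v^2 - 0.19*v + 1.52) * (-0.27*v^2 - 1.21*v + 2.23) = 0.8802*v^5 + 4.9112*v^4 - 2.8867*v^3 - 8.1639*v^2 - 2.2629*v + 3.3896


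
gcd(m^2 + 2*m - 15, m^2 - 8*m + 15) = m - 3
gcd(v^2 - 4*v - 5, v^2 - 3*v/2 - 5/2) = v + 1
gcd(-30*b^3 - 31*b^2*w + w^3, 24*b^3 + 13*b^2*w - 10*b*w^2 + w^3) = b + w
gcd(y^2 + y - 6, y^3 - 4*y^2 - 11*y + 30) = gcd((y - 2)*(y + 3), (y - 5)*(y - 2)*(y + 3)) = y^2 + y - 6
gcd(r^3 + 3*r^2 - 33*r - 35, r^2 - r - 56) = r + 7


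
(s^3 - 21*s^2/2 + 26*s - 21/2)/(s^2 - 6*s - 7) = (2*s^2 - 7*s + 3)/(2*(s + 1))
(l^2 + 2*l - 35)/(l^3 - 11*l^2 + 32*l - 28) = (l^2 + 2*l - 35)/(l^3 - 11*l^2 + 32*l - 28)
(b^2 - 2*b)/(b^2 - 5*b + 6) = b/(b - 3)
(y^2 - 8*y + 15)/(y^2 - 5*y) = (y - 3)/y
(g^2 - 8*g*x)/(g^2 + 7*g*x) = (g - 8*x)/(g + 7*x)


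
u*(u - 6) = u^2 - 6*u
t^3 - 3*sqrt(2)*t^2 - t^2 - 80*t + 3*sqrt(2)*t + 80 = (t - 1)*(t - 8*sqrt(2))*(t + 5*sqrt(2))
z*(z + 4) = z^2 + 4*z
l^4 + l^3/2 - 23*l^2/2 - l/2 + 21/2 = (l - 3)*(l - 1)*(l + 1)*(l + 7/2)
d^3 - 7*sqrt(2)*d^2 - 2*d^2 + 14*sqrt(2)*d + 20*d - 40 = (d - 2)*(d - 5*sqrt(2))*(d - 2*sqrt(2))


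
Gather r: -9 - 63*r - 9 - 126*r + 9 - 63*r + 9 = -252*r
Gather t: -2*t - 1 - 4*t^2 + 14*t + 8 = -4*t^2 + 12*t + 7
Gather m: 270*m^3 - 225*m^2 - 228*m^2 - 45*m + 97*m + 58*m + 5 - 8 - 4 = 270*m^3 - 453*m^2 + 110*m - 7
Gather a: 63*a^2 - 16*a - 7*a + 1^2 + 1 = 63*a^2 - 23*a + 2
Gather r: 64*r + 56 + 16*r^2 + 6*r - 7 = 16*r^2 + 70*r + 49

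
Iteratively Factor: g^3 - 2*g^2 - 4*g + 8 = (g + 2)*(g^2 - 4*g + 4) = (g - 2)*(g + 2)*(g - 2)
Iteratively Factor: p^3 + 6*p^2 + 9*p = (p)*(p^2 + 6*p + 9) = p*(p + 3)*(p + 3)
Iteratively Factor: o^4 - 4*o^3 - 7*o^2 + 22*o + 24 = (o + 1)*(o^3 - 5*o^2 - 2*o + 24) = (o + 1)*(o + 2)*(o^2 - 7*o + 12) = (o - 4)*(o + 1)*(o + 2)*(o - 3)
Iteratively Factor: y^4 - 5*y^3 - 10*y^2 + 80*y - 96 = (y - 3)*(y^3 - 2*y^2 - 16*y + 32) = (y - 3)*(y - 2)*(y^2 - 16) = (y - 3)*(y - 2)*(y + 4)*(y - 4)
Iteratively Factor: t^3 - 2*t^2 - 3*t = (t)*(t^2 - 2*t - 3) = t*(t + 1)*(t - 3)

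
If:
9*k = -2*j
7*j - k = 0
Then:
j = 0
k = 0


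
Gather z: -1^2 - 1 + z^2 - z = z^2 - z - 2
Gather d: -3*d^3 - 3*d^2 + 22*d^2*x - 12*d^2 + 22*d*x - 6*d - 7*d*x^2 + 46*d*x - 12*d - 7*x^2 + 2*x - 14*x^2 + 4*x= -3*d^3 + d^2*(22*x - 15) + d*(-7*x^2 + 68*x - 18) - 21*x^2 + 6*x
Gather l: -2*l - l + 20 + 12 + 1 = 33 - 3*l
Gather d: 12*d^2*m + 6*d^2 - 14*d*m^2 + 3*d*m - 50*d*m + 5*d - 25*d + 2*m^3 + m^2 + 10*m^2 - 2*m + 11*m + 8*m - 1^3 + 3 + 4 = d^2*(12*m + 6) + d*(-14*m^2 - 47*m - 20) + 2*m^3 + 11*m^2 + 17*m + 6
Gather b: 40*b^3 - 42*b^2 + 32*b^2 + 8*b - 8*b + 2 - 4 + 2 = 40*b^3 - 10*b^2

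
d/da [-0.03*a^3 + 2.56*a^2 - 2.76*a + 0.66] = -0.09*a^2 + 5.12*a - 2.76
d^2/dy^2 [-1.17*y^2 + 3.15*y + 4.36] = -2.34000000000000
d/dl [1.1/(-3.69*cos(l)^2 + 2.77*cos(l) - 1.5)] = (3.047 - 8.118*cos(l))*sin(l)/(3.69*cos(l)^2 - 2.77*cos(l) + 1.5)^2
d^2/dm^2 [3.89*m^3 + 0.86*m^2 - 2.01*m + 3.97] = 23.34*m + 1.72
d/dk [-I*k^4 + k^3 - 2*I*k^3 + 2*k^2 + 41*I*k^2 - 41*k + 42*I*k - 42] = -4*I*k^3 + k^2*(3 - 6*I) + k*(4 + 82*I) - 41 + 42*I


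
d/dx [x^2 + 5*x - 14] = 2*x + 5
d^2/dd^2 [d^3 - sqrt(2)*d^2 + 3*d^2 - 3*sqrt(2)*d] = 6*d - 2*sqrt(2) + 6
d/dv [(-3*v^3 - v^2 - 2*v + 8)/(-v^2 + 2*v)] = (3*v^4 - 12*v^3 - 4*v^2 + 16*v - 16)/(v^2*(v^2 - 4*v + 4))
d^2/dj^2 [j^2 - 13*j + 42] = 2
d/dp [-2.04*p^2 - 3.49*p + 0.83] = -4.08*p - 3.49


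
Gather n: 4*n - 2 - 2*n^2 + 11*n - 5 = -2*n^2 + 15*n - 7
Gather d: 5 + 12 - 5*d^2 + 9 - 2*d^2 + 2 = 28 - 7*d^2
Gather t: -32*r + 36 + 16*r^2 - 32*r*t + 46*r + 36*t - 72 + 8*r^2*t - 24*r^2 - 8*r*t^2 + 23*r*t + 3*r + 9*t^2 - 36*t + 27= -8*r^2 + 17*r + t^2*(9 - 8*r) + t*(8*r^2 - 9*r) - 9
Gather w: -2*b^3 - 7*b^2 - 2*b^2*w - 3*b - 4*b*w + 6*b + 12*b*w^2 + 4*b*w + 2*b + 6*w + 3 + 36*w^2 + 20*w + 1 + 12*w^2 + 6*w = -2*b^3 - 7*b^2 + 5*b + w^2*(12*b + 48) + w*(32 - 2*b^2) + 4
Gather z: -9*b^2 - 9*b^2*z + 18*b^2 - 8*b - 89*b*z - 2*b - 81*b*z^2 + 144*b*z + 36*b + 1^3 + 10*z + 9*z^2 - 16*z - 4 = 9*b^2 + 26*b + z^2*(9 - 81*b) + z*(-9*b^2 + 55*b - 6) - 3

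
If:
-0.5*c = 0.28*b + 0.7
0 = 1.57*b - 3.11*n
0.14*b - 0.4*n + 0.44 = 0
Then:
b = 7.10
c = -5.38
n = 3.59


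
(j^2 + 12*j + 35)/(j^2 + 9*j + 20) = (j + 7)/(j + 4)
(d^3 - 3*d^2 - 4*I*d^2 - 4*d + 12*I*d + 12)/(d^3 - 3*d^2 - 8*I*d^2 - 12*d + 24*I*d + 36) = (d - 2*I)/(d - 6*I)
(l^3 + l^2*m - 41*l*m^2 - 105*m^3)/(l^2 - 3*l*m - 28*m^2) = (l^2 + 8*l*m + 15*m^2)/(l + 4*m)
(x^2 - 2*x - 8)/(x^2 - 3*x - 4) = (x + 2)/(x + 1)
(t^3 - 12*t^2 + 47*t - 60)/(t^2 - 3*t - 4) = (t^2 - 8*t + 15)/(t + 1)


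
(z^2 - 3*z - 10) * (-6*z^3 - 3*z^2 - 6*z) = -6*z^5 + 15*z^4 + 63*z^3 + 48*z^2 + 60*z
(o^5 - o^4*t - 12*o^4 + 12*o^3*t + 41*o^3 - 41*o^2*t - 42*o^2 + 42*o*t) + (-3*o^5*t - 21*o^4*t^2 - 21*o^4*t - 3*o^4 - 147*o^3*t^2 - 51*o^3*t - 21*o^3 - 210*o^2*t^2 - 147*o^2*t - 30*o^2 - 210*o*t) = -3*o^5*t + o^5 - 21*o^4*t^2 - 22*o^4*t - 15*o^4 - 147*o^3*t^2 - 39*o^3*t + 20*o^3 - 210*o^2*t^2 - 188*o^2*t - 72*o^2 - 168*o*t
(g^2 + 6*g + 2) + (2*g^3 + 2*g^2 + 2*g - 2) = 2*g^3 + 3*g^2 + 8*g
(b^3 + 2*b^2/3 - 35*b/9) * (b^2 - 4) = b^5 + 2*b^4/3 - 71*b^3/9 - 8*b^2/3 + 140*b/9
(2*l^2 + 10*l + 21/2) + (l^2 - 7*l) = 3*l^2 + 3*l + 21/2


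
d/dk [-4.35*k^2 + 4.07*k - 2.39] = 4.07 - 8.7*k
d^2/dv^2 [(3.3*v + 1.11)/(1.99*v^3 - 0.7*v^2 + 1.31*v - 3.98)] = (78.40998*v^5 + 25.167132*v^4 - 38.71122*v^3 + 334.265274*v^2 - 8.52148799999999*v + 32.035902)/(7.880599*v^9 - 8.31621*v^8 + 18.488493*v^7 - 58.575574*v^6 + 45.435657*v^5 - 71.707182*v^4 + 118.713239*v^3 - 53.755074*v^2 + 62.252772*v - 63.044792)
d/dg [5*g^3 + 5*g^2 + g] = 15*g^2 + 10*g + 1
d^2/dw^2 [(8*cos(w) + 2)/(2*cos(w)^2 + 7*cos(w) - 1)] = 2*(-144*sin(w)^4*cos(w) + 40*sin(w)^4 - 19*sin(w)^2 + 171*cos(w)/2 - 93*cos(3*w)/2 + 8*cos(5*w) + 137)/(-2*sin(w)^2 + 7*cos(w) + 1)^3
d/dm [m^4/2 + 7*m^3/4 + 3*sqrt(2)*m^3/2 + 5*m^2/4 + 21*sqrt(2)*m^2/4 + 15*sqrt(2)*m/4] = 2*m^3 + 21*m^2/4 + 9*sqrt(2)*m^2/2 + 5*m/2 + 21*sqrt(2)*m/2 + 15*sqrt(2)/4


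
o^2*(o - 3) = o^3 - 3*o^2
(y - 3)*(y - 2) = y^2 - 5*y + 6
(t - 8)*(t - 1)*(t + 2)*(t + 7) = t^4 - 59*t^2 - 54*t + 112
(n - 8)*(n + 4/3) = n^2 - 20*n/3 - 32/3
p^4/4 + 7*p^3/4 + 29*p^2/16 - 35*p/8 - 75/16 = (p/4 + 1/4)*(p - 3/2)*(p + 5/2)*(p + 5)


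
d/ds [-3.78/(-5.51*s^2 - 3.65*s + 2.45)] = (-41.6556*s - 13.797)/(5.51*s^2 + 3.65*s - 2.45)^2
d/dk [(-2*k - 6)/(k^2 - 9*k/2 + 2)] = 4*(2*k^2 + 12*k - 31)/(4*k^4 - 36*k^3 + 97*k^2 - 72*k + 16)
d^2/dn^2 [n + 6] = 0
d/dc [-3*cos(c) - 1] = 3*sin(c)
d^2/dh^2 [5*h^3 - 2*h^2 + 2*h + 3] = 30*h - 4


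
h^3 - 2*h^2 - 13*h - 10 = (h - 5)*(h + 1)*(h + 2)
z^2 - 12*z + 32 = (z - 8)*(z - 4)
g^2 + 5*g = g*(g + 5)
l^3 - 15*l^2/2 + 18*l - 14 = (l - 7/2)*(l - 2)^2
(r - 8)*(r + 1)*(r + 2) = r^3 - 5*r^2 - 22*r - 16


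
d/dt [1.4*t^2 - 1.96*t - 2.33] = 2.8*t - 1.96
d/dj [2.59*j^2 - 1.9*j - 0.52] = 5.18*j - 1.9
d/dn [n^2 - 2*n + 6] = 2*n - 2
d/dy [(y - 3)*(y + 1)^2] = (y + 1)*(3*y - 5)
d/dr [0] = 0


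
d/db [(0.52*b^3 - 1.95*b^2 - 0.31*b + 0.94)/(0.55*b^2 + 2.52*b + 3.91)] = (0.286*b^4 + 2.6208*b^3 + 1.3561*b^2 - 16.283*b - 3.5809)/(0.3025*b^4 + 2.772*b^3 + 10.6514*b^2 + 19.7064*b + 15.2881)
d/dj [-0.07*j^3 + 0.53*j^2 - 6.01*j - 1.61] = -0.21*j^2 + 1.06*j - 6.01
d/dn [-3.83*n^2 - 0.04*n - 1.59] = -7.66*n - 0.04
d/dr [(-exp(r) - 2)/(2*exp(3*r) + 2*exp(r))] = (exp(3*r) + 3*exp(2*r) + 1)/(exp(5*r) + 2*exp(3*r) + exp(r))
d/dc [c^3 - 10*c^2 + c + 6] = 3*c^2 - 20*c + 1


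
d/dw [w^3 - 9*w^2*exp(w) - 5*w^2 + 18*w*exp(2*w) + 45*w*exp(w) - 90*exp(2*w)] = -9*w^2*exp(w) + 3*w^2 + 36*w*exp(2*w) + 27*w*exp(w) - 10*w - 162*exp(2*w) + 45*exp(w)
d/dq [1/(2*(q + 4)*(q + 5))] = (-q - 9/2)/(q^4 + 18*q^3 + 121*q^2 + 360*q + 400)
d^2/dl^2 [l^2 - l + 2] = 2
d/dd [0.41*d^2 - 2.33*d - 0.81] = 0.82*d - 2.33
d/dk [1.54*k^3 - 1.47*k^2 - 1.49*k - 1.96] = 4.62*k^2 - 2.94*k - 1.49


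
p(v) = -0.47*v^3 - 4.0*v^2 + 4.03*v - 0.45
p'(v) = -1.41*v^2 - 8.0*v + 4.03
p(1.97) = -11.63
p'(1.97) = -17.20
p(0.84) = -0.17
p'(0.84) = -3.68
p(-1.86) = -18.76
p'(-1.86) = 14.03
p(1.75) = -8.17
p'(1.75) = -14.29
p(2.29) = -17.84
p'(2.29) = -21.68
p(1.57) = -5.80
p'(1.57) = -12.01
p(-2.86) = -33.70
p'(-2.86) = 15.38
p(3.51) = -55.91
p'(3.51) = -41.42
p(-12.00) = 187.35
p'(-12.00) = -103.01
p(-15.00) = 625.35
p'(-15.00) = -193.22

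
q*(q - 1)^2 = q^3 - 2*q^2 + q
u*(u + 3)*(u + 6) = u^3 + 9*u^2 + 18*u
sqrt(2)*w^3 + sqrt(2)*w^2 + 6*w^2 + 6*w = w*(w + 3*sqrt(2))*(sqrt(2)*w + sqrt(2))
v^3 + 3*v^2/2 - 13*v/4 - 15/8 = (v - 3/2)*(v + 1/2)*(v + 5/2)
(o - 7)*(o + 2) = o^2 - 5*o - 14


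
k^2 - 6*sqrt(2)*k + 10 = (k - 5*sqrt(2))*(k - sqrt(2))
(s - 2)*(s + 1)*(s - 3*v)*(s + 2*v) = s^4 - s^3*v - s^3 - 6*s^2*v^2 + s^2*v - 2*s^2 + 6*s*v^2 + 2*s*v + 12*v^2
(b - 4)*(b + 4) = b^2 - 16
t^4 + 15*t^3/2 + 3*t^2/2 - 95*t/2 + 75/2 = (t - 3/2)*(t - 1)*(t + 5)^2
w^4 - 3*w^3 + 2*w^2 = w^2*(w - 2)*(w - 1)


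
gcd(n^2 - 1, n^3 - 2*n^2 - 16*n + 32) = 1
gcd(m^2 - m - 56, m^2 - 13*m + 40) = m - 8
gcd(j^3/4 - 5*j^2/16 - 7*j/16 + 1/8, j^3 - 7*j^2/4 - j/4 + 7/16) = 1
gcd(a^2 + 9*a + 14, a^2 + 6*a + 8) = a + 2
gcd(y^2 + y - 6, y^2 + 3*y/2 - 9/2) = y + 3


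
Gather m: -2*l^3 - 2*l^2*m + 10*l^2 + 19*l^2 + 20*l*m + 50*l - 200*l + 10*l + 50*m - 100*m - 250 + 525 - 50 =-2*l^3 + 29*l^2 - 140*l + m*(-2*l^2 + 20*l - 50) + 225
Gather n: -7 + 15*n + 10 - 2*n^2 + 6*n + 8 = -2*n^2 + 21*n + 11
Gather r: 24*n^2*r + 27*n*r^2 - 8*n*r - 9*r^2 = r^2*(27*n - 9) + r*(24*n^2 - 8*n)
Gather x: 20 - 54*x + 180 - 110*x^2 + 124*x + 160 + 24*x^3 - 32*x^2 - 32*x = 24*x^3 - 142*x^2 + 38*x + 360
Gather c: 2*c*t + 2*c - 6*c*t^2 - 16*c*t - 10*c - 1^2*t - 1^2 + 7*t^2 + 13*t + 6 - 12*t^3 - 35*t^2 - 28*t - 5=c*(-6*t^2 - 14*t - 8) - 12*t^3 - 28*t^2 - 16*t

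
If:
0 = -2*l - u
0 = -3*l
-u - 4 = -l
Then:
No Solution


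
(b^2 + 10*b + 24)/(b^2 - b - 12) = (b^2 + 10*b + 24)/(b^2 - b - 12)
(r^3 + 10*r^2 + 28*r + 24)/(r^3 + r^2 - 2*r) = (r^2 + 8*r + 12)/(r*(r - 1))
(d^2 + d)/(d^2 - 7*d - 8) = d/(d - 8)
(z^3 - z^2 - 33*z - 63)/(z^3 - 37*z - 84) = (z + 3)/(z + 4)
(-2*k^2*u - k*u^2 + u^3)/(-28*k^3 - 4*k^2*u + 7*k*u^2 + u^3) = u*(k + u)/(14*k^2 + 9*k*u + u^2)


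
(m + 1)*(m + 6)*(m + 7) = m^3 + 14*m^2 + 55*m + 42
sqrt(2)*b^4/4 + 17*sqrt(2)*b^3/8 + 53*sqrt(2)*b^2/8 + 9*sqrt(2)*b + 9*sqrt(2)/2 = (b/2 + 1)*(b + 3/2)*(b + 3)*(sqrt(2)*b/2 + sqrt(2))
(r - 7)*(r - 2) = r^2 - 9*r + 14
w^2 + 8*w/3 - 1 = (w - 1/3)*(w + 3)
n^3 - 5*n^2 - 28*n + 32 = (n - 8)*(n - 1)*(n + 4)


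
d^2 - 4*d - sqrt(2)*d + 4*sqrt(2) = (d - 4)*(d - sqrt(2))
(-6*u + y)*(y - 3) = -6*u*y + 18*u + y^2 - 3*y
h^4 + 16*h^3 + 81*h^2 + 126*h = h*(h + 3)*(h + 6)*(h + 7)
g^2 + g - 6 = (g - 2)*(g + 3)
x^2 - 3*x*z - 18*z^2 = (x - 6*z)*(x + 3*z)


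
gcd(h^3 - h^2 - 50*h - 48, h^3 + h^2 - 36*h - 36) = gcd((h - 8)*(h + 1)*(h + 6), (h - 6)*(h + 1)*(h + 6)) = h^2 + 7*h + 6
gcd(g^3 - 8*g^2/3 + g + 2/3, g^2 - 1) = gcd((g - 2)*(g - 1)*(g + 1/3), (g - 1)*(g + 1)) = g - 1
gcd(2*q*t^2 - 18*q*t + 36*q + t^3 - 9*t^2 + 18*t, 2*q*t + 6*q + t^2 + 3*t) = 2*q + t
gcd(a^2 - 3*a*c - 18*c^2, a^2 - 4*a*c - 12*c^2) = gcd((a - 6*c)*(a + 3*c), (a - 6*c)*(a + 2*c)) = a - 6*c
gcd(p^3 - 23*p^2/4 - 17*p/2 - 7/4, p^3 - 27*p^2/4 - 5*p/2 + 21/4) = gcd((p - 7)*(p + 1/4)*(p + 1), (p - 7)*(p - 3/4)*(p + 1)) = p^2 - 6*p - 7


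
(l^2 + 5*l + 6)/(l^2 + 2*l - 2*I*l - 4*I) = (l + 3)/(l - 2*I)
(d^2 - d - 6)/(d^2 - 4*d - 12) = (d - 3)/(d - 6)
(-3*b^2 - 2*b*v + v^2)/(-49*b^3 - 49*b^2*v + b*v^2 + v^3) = (-3*b + v)/(-49*b^2 + v^2)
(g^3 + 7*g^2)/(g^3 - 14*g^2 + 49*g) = g*(g + 7)/(g^2 - 14*g + 49)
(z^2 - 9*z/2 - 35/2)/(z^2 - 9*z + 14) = (z + 5/2)/(z - 2)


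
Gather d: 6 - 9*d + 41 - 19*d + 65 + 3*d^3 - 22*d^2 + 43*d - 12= 3*d^3 - 22*d^2 + 15*d + 100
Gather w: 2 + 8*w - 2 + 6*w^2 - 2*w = 6*w^2 + 6*w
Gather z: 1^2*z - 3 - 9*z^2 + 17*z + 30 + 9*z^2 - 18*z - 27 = 0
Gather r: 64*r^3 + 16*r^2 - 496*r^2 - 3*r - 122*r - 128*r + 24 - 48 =64*r^3 - 480*r^2 - 253*r - 24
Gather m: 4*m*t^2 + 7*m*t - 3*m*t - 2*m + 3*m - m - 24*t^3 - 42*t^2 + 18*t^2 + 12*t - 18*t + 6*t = m*(4*t^2 + 4*t) - 24*t^3 - 24*t^2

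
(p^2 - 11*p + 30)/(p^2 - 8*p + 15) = (p - 6)/(p - 3)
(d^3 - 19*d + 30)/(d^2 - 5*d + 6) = d + 5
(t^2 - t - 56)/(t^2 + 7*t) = (t - 8)/t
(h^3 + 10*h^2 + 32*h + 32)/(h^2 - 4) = (h^2 + 8*h + 16)/(h - 2)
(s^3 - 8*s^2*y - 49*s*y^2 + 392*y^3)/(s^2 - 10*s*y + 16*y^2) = (-s^2 + 49*y^2)/(-s + 2*y)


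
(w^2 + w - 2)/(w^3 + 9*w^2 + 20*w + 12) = (w - 1)/(w^2 + 7*w + 6)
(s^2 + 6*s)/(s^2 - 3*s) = (s + 6)/(s - 3)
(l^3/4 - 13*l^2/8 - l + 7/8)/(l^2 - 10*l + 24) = (2*l^3 - 13*l^2 - 8*l + 7)/(8*(l^2 - 10*l + 24))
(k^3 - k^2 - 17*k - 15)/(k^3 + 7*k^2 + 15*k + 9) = (k - 5)/(k + 3)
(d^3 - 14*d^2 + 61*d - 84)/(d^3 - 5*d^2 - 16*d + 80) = (d^2 - 10*d + 21)/(d^2 - d - 20)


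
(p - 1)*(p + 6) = p^2 + 5*p - 6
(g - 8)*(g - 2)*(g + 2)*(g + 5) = g^4 - 3*g^3 - 44*g^2 + 12*g + 160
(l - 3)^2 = l^2 - 6*l + 9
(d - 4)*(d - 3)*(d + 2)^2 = d^4 - 3*d^3 - 12*d^2 + 20*d + 48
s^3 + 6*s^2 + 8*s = s*(s + 2)*(s + 4)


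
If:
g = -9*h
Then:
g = -9*h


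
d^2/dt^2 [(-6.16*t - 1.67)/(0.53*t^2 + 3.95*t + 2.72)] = (-(1.06*t + 3.95)*(2.12*t + 7.9)*(6.16*t + 1.67) + (19.5888*t + 50.4342)*(0.53*t^2 + 3.95*t + 2.72))/(0.53*t^2 + 3.95*t + 2.72)^3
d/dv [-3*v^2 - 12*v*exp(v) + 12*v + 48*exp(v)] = -12*v*exp(v) - 6*v + 36*exp(v) + 12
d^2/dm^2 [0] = 0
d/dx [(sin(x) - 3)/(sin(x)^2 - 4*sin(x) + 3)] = -cos(x)/(sin(x) - 1)^2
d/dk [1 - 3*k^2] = -6*k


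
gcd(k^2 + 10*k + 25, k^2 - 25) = k + 5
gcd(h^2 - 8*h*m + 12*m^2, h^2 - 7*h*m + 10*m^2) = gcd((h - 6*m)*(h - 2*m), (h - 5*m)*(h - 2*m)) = h - 2*m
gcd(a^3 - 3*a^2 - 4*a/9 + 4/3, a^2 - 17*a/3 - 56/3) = 1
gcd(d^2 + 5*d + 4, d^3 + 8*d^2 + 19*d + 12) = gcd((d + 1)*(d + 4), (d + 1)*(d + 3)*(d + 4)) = d^2 + 5*d + 4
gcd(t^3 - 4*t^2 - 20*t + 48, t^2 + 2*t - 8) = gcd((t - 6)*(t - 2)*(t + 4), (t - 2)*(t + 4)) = t^2 + 2*t - 8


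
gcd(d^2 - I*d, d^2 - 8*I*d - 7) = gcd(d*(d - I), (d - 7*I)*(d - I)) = d - I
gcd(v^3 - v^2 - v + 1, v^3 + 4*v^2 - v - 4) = v^2 - 1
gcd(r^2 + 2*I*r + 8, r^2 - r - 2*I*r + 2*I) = r - 2*I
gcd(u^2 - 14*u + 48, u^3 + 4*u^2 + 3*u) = 1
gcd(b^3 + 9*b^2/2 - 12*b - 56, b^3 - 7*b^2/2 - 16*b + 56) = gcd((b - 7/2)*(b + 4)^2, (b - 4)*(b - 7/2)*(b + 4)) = b^2 + b/2 - 14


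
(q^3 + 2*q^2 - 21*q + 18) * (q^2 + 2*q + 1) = q^5 + 4*q^4 - 16*q^3 - 22*q^2 + 15*q + 18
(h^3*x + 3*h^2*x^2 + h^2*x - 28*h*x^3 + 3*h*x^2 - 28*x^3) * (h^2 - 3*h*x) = h^5*x + h^4*x - 37*h^3*x^3 + 84*h^2*x^4 - 37*h^2*x^3 + 84*h*x^4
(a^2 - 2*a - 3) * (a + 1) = a^3 - a^2 - 5*a - 3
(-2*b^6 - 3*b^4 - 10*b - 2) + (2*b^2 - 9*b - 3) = -2*b^6 - 3*b^4 + 2*b^2 - 19*b - 5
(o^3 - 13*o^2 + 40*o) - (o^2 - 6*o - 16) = o^3 - 14*o^2 + 46*o + 16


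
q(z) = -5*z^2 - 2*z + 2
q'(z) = -10*z - 2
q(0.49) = -0.18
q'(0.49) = -6.90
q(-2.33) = -20.48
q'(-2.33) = 21.30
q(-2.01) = -14.18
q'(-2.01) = 18.10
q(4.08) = -89.39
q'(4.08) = -42.80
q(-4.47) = -88.96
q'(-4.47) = 42.70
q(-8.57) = -348.08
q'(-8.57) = 83.70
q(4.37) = -102.22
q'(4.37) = -45.70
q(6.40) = -215.60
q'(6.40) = -66.00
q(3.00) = -49.00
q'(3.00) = -32.00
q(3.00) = -49.00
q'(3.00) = -32.00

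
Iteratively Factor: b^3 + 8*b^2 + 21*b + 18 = (b + 2)*(b^2 + 6*b + 9) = (b + 2)*(b + 3)*(b + 3)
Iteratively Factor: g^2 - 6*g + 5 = (g - 5)*(g - 1)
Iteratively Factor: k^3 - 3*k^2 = (k - 3)*(k^2) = k*(k - 3)*(k)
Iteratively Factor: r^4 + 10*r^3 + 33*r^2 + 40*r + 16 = (r + 1)*(r^3 + 9*r^2 + 24*r + 16) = (r + 1)^2*(r^2 + 8*r + 16) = (r + 1)^2*(r + 4)*(r + 4)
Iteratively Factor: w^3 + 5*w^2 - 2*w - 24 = (w + 4)*(w^2 + w - 6) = (w + 3)*(w + 4)*(w - 2)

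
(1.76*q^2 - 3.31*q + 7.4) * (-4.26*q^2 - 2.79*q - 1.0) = -7.4976*q^4 + 9.1902*q^3 - 24.0491*q^2 - 17.336*q - 7.4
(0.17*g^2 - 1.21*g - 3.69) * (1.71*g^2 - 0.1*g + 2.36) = 0.2907*g^4 - 2.0861*g^3 - 5.7877*g^2 - 2.4866*g - 8.7084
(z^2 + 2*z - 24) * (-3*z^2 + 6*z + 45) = -3*z^4 + 129*z^2 - 54*z - 1080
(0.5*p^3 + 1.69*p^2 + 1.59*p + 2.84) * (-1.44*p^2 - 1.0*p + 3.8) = -0.72*p^5 - 2.9336*p^4 - 2.0796*p^3 + 0.7424*p^2 + 3.202*p + 10.792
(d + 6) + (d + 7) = 2*d + 13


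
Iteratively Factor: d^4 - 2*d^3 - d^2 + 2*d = (d - 1)*(d^3 - d^2 - 2*d) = (d - 1)*(d + 1)*(d^2 - 2*d) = (d - 2)*(d - 1)*(d + 1)*(d)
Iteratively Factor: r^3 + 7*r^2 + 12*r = (r + 3)*(r^2 + 4*r) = r*(r + 3)*(r + 4)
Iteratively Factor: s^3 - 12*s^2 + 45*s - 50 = (s - 5)*(s^2 - 7*s + 10) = (s - 5)^2*(s - 2)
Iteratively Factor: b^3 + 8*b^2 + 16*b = (b + 4)*(b^2 + 4*b) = b*(b + 4)*(b + 4)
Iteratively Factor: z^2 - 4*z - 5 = (z - 5)*(z + 1)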